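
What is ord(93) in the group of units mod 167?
83

167 is prime, so ord(93) divides φ(167) = 166.
Divisors of 166: 1, 2, 83, 166.
Repeated squaring: 93^1 ≡ 93, 93^2 ≡ 132, 93^4 ≡ 56, 93^8 ≡ 130, 93^16 ≡ 33, 93^32 ≡ 87, 93^64 ≡ 54, 93^128 ≡ 77 (mod 167).
Test 93^d mod 167 for each divisor d in increasing order:
93^1 ≡ 93
93^2 ≡ 132
93^83 = 93^64·93^16·93^2·93^1 ≡ 1  ← first divisor giving 1
The order is 83.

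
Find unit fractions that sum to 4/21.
1/6 + 1/42

Greedy algorithm:
4/21: ceiling(21/4) = 6, use 1/6
1/42: ceiling(42/1) = 42, use 1/42
Result: 4/21 = 1/6 + 1/42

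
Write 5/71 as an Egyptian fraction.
1/15 + 1/267 + 1/94785

Greedy algorithm:
5/71: ceiling(71/5) = 15, use 1/15
4/1065: ceiling(1065/4) = 267, use 1/267
1/94785: ceiling(94785/1) = 94785, use 1/94785
Result: 5/71 = 1/15 + 1/267 + 1/94785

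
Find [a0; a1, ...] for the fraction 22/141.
[0; 6, 2, 2, 4]

Euclidean algorithm steps:
22 = 0 × 141 + 22
141 = 6 × 22 + 9
22 = 2 × 9 + 4
9 = 2 × 4 + 1
4 = 4 × 1 + 0
Continued fraction: [0; 6, 2, 2, 4]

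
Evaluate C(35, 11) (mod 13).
0

Using Lucas' theorem:
Write n=35 and k=11 in base 13:
n in base 13: [2, 9]
k in base 13: [0, 11]
C(35,11) mod 13 = ∏ C(n_i, k_i) mod 13
Digit binomials (mod 13): C(2,0) = 1; C(9,11) = 0 (k_i > n_i)
Product: 1 × 0 = 0 ≡ 0 (mod 13)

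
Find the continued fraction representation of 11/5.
[2; 5]

Euclidean algorithm steps:
11 = 2 × 5 + 1
5 = 5 × 1 + 0
Continued fraction: [2; 5]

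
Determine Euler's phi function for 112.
48

112 = 2^4 × 7
φ(n) = n × ∏(1 - 1/p) for each prime p dividing n
φ(112) = 112 × (1 - 1/2) × (1 - 1/7) = 48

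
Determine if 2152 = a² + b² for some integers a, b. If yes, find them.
6² + 46² (a=6, b=46)

Factorization: 2152 = 2^3 × 269
By Fermat: n is sum of two squares iff every prime p ≡ 3 (mod 4) appears to even power.
All primes ≡ 3 (mod 4) appear to even power.
Search a = 0, 1, 2, … for 2152 - a² a perfect square: first hit at a = 6: 2152 - 36 = 2116 = 46².
2152 = 6² + 46² = 36 + 2116 ✓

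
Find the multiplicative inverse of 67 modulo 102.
67

gcd(67, 102) = 1, so the inverse exists.
Extended Euclidean algorithm on (102, 67):
102 = 1 × 67 + 35  ⟹  35 = (1)·102 + (-1)·67
67 = 1 × 35 + 32  ⟹  32 = (-1)·102 + (2)·67
35 = 1 × 32 + 3  ⟹  3 = (2)·102 + (-3)·67
32 = 10 × 3 + 2  ⟹  2 = (-21)·102 + (32)·67
3 = 1 × 2 + 1  ⟹  1 = (23)·102 + (-35)·67
So (-35)·67 ≡ 1 (mod 102), i.e. 67^(-1) ≡ -35 ≡ 67 (mod 102).
Check: 67 × 67 = 4489 ≡ 1 (mod 102)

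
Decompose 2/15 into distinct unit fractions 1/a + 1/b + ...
1/8 + 1/120

Greedy algorithm:
2/15: ceiling(15/2) = 8, use 1/8
1/120: ceiling(120/1) = 120, use 1/120
Result: 2/15 = 1/8 + 1/120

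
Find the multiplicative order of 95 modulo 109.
108

109 is prime, so ord(95) divides φ(109) = 108.
Divisors of 108: 1, 2, 3, 4, 6, 9, 12, 18, 27, 36, 54, 108.
Repeated squaring: 95^1 ≡ 95, 95^2 ≡ 87, 95^4 ≡ 48, 95^8 ≡ 15, 95^16 ≡ 7, 95^32 ≡ 49, 95^64 ≡ 3 (mod 109).
Test 95^d mod 109 for each divisor d in increasing order:
95^1 ≡ 95
95^2 ≡ 87
95^3 = 95^2·95^1 ≡ 90
95^4 ≡ 48
95^6 = 95^4·95^2 ≡ 34
95^9 = 95^8·95^1 ≡ 8
95^12 = 95^8·95^4 ≡ 66
95^18 = 95^16·95^2 ≡ 64
95^27 = 95^16·95^8·95^2·95^1 ≡ 76
95^36 = 95^32·95^4 ≡ 63
95^54 = 95^32·95^16·95^4·95^2 ≡ 108
95^108 = 95^64·95^32·95^8·95^4 ≡ 1  ← first divisor giving 1
The order is 108.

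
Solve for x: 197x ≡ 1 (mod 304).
125

gcd(197, 304) = 1, so the inverse exists.
Extended Euclidean algorithm on (304, 197):
304 = 1 × 197 + 107  ⟹  107 = (1)·304 + (-1)·197
197 = 1 × 107 + 90  ⟹  90 = (-1)·304 + (2)·197
107 = 1 × 90 + 17  ⟹  17 = (2)·304 + (-3)·197
90 = 5 × 17 + 5  ⟹  5 = (-11)·304 + (17)·197
17 = 3 × 5 + 2  ⟹  2 = (35)·304 + (-54)·197
5 = 2 × 2 + 1  ⟹  1 = (-81)·304 + (125)·197
So (125)·197 ≡ 1 (mod 304), i.e. 197^(-1) ≡ 125 (mod 304).
Check: 197 × 125 = 24625 ≡ 1 (mod 304)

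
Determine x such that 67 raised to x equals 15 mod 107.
67

Baby-step giant-step with step n = ⌈√107⌉ = 11.
Baby steps 67^j mod 107 (j:value) for j=0..10: 0:1, 1:67, 2:102, 3:93, 4:25, 5:70, 6:89, 7:78, 8:90, 9:38, 10:85.
Giant-step multiplier: 67^(-11) ≡ 67^(106-11) = 67^95 ≡ 58 (mod 107).
Giant steps γ_i = 15·58^i mod 107: γ_0=15, γ_1=14, γ_2=63, γ_3=16, γ_4=72, γ_5=3, γ_6=67 (in table at j=1).
x = i·n + j = 6·11 + 1 = 67.
Check: 67^67 ≡ 15 (mod 107).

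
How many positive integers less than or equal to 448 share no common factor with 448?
192

448 = 2^6 × 7
φ(n) = n × ∏(1 - 1/p) for each prime p dividing n
φ(448) = 448 × (1 - 1/2) × (1 - 1/7) = 192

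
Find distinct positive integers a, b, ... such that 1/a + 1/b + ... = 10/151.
1/16 + 1/269 + 1/129981 + 1/84475171824

Greedy algorithm:
10/151: ceiling(151/10) = 16, use 1/16
9/2416: ceiling(2416/9) = 269, use 1/269
5/649904: ceiling(649904/5) = 129981, use 1/129981
1/84475171824: ceiling(84475171824/1) = 84475171824, use 1/84475171824
Result: 10/151 = 1/16 + 1/269 + 1/129981 + 1/84475171824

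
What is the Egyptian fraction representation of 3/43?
1/15 + 1/323 + 1/208335

Greedy algorithm:
3/43: ceiling(43/3) = 15, use 1/15
2/645: ceiling(645/2) = 323, use 1/323
1/208335: ceiling(208335/1) = 208335, use 1/208335
Result: 3/43 = 1/15 + 1/323 + 1/208335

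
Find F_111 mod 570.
154

Matrix identity: Q^n = [[F_(n+1), F_n], [F_n, F_(n-1)]] with Q = [[1,1],[1,0]].
n = 111 = 1101111₂. Square-and-multiply, entries mod 570:
Q^1 = [[1,1],[1,0]]
Q^3 = (Q^1)²·Q = [[3,2],[2,1]]
Q^6 = (Q^3)² = [[13,8],[8,5]]
Q^13 = (Q^6)²·Q = [[377,233],[233,144]]
Q^27 = (Q^13)²·Q = [[321,338],[338,553]]
Q^55 = (Q^27)²·Q = [[267,115],[115,152]]
Q^111 = (Q^55)²·Q = [[459,154],[154,305]]
F_111 mod 570 = Q^111[0][1] = 154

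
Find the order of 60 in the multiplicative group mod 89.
88

89 is prime, so ord(60) divides φ(89) = 88.
Divisors of 88: 1, 2, 4, 8, 11, 22, 44, 88.
Repeated squaring: 60^1 ≡ 60, 60^2 ≡ 40, 60^4 ≡ 87, 60^8 ≡ 4, 60^16 ≡ 16, 60^32 ≡ 78, 60^64 ≡ 32 (mod 89).
Test 60^d mod 89 for each divisor d in increasing order:
60^1 ≡ 60
60^2 ≡ 40
60^4 ≡ 87
60^8 ≡ 4
60^11 = 60^8·60^2·60^1 ≡ 77
60^22 = 60^16·60^4·60^2 ≡ 55
60^44 = 60^32·60^8·60^4 ≡ 88
60^88 = 60^64·60^16·60^8 ≡ 1  ← first divisor giving 1
The order is 88.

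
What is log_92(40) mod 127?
33

Baby-step giant-step with step n = ⌈√127⌉ = 12.
Baby steps 92^j mod 127 (j:value) for j=0..11: 0:1, 1:92, 2:82, 3:51, 4:120, 5:118, 6:61, 7:24, 8:49, 9:63, 10:81, 11:86.
Giant-step multiplier: 92^(-12) ≡ 92^(126-12) = 92^114 ≡ 117 (mod 127).
Giant steps γ_i = 40·117^i mod 127: γ_0=40, γ_1=108, γ_2=63 (in table at j=9).
x = i·n + j = 2·12 + 9 = 33.
Check: 92^33 ≡ 40 (mod 127).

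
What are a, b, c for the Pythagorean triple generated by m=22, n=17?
(195, 748, 773)

Euclid's formula: a = m² - n², b = 2mn, c = m² + n²
m = 22, n = 17
a = 22² - 17² = 484 - 289 = 195
b = 2 × 22 × 17 = 748
c = 22² + 17² = 484 + 289 = 773
Verification: 195² + 748² = 38025 + 559504 = 597529 = 773² ✓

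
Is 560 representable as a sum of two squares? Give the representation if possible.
Not possible

Factorization: 560 = 2^4 × 5 × 7
By Fermat: n is sum of two squares iff every prime p ≡ 3 (mod 4) appears to even power.
Prime(s) ≡ 3 (mod 4) with odd exponent: [(7, 1)]
Therefore 560 cannot be expressed as a² + b².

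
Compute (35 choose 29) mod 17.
0

Using Lucas' theorem:
Write n=35 and k=29 in base 17:
n in base 17: [2, 1]
k in base 17: [1, 12]
C(35,29) mod 17 = ∏ C(n_i, k_i) mod 17
Digit binomials (mod 17): C(2,1) = 2; C(1,12) = 0 (k_i > n_i)
Product: 2 × 0 = 0 ≡ 0 (mod 17)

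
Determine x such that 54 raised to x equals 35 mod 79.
61

Baby-step giant-step with step n = ⌈√79⌉ = 9.
Baby steps 54^j mod 79 (j:value) for j=0..8: 0:1, 1:54, 2:72, 3:17, 4:49, 5:39, 6:52, 7:43, 8:31.
Giant-step multiplier: 54^(-9) ≡ 54^(78-9) = 54^69 ≡ 58 (mod 79).
Giant steps γ_i = 35·58^i mod 79: γ_0=35, γ_1=55, γ_2=30, γ_3=2, γ_4=37, γ_5=13, γ_6=43 (in table at j=7).
x = i·n + j = 6·9 + 7 = 61.
Check: 54^61 ≡ 35 (mod 79).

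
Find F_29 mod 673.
57

Matrix identity: Q^n = [[F_(n+1), F_n], [F_n, F_(n-1)]] with Q = [[1,1],[1,0]].
n = 29 = 11101₂. Square-and-multiply, entries mod 673:
Q^1 = [[1,1],[1,0]]
Q^3 = (Q^1)²·Q = [[3,2],[2,1]]
Q^7 = (Q^3)²·Q = [[21,13],[13,8]]
Q^14 = (Q^7)² = [[610,377],[377,233]]
Q^29 = (Q^14)²·Q = [[212,57],[57,155]]
F_29 mod 673 = Q^29[0][1] = 57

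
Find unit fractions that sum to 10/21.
1/3 + 1/7

Greedy algorithm:
10/21: ceiling(21/10) = 3, use 1/3
1/7: ceiling(7/1) = 7, use 1/7
Result: 10/21 = 1/3 + 1/7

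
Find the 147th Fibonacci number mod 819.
65

Matrix identity: Q^n = [[F_(n+1), F_n], [F_n, F_(n-1)]] with Q = [[1,1],[1,0]].
n = 147 = 10010011₂. Square-and-multiply, entries mod 819:
Q^1 = [[1,1],[1,0]]
Q^2 = (Q^1)² = [[2,1],[1,1]]
Q^4 = (Q^2)² = [[5,3],[3,2]]
Q^9 = (Q^4)²·Q = [[55,34],[34,21]]
Q^18 = (Q^9)² = [[86,127],[127,778]]
Q^36 = (Q^18)² = [[593,801],[801,611]]
Q^73 = (Q^36)²·Q = [[244,622],[622,441]]
Q^147 = (Q^73)²·Q = [[255,65],[65,190]]
F_147 mod 819 = Q^147[0][1] = 65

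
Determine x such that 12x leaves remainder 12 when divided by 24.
x ≡ 1 (mod 2)

gcd(12, 24) = 12, which divides 12, so solutions exist.
Divide through by 12: x ≡ 1 (mod 2).
The coefficient of x is now 1, so x ≡ 1 (mod 2).
Check: 12 × 1 = 12 ≡ 12 (mod 24).
x ≡ 1 (mod 2), giving 12 solutions mod 24.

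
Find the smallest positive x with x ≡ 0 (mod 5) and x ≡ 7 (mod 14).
35

Using Chinese Remainder Theorem:
M = 5 × 14 = 70
M1 = 14, M2 = 5
y1 = 14^(-1) mod 5 = 4
y2 = 5^(-1) mod 14 = 3
x = (0×14×4 + 7×5×3) mod 70 = 35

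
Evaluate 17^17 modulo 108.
89

Repeated squaring. Binary of 17 = 10001.
17^1 ≡ 17 (mod 108); 17^2 ≡ 73 (mod 108); 17^4 ≡ 37 (mod 108); 17^8 ≡ 73 (mod 108); 17^16 ≡ 37 (mod 108)
17^17 = 17^1 × 17^16 ≡ 89 (mod 108)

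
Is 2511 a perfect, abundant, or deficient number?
deficient

Proper divisors of 2511: sum = 1 + 3 + 9 + 27 + 31 + 81 + 93 + 279 + 837 = 1361
Since 1361 < 2511, 2511 is deficient.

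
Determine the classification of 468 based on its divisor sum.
abundant

Proper divisors of 468: sum = 1 + 2 + 3 + 4 + 6 + 9 + 12 + 13 + ... + 78 + 117 + 156 + 234 (17 divisors) = 806
Since 806 > 468, 468 is abundant.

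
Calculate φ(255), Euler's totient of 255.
128

255 = 3 × 5 × 17
φ(n) = n × ∏(1 - 1/p) for each prime p dividing n
φ(255) = 255 × (1 - 1/3) × (1 - 1/5) × (1 - 1/17) = 128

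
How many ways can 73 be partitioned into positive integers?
6185689

p(n) counts ways to write n as a sum of positive integers (order ignored).
Euler's pentagonal recurrence: p(k) = p(k-1) + p(k-2) - p(k-5) - p(k-7) + p(k-12) + p(k-15) - ... (offsets j(3j∓1)/2, signs ++--, p(0)=1, p(<0)=0).
DP table for k = 0..72: p(0)=1, p(1)=1, p(2)=2, p(3)=3, p(4)=5, p(5)=7, p(6)=11, p(7)=15, p(8)=22, p(9)=30, p(10)=42, p(11)=56, p(12)=77, p(13)=101, p(14)=135, p(15)=176, p(16)=231, p(17)=297, p(18)=385, p(19)=490, p(20)=627, p(21)=792, p(22)=1002, p(23)=1255, p(24)=1575, p(25)=1958, p(26)=2436, p(27)=3010, p(28)=3718, p(29)=4565, p(30)=5604, p(31)=6842, p(32)=8349, p(33)=10143, p(34)=12310, p(35)=14883, p(36)=17977, p(37)=21637, p(38)=26015, p(39)=31185, p(40)=37338, p(41)=44583, p(42)=53174, p(43)=63261, p(44)=75175, p(45)=89134, p(46)=105558, p(47)=124754, p(48)=147273, p(49)=173525, p(50)=204226, p(51)=239943, p(52)=281589, p(53)=329931, p(54)=386155, p(55)=451276, p(56)=526823, p(57)=614154, p(58)=715220, p(59)=831820, p(60)=966467, p(61)=1121505, p(62)=1300156, p(63)=1505499, p(64)=1741630, p(65)=2012558, p(66)=2323520, p(67)=2679689, p(68)=3087735, p(69)=3554345, p(70)=4087968, p(71)=4697205, p(72)=5392783.
Final step: p(73) = p(72) + p(71) - p(68) - p(66) + p(61) + p(58) - p(51) - p(47) + p(38) + p(33) - p(22) - p(16) + p(3)
= 5392783 + 4697205 - 3087735 - 2323520 + 1121505 + 715220 - 239943 - 124754 + 26015 + 10143 - 1002 - 231 + 3
= 6185689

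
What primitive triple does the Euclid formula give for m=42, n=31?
(803, 2604, 2725)

Euclid's formula: a = m² - n², b = 2mn, c = m² + n²
m = 42, n = 31
a = 42² - 31² = 1764 - 961 = 803
b = 2 × 42 × 31 = 2604
c = 42² + 31² = 1764 + 961 = 2725
Verification: 803² + 2604² = 644809 + 6780816 = 7425625 = 2725² ✓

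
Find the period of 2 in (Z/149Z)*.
148

149 is prime, so ord(2) divides φ(149) = 148.
Divisors of 148: 1, 2, 4, 37, 74, 148.
Repeated squaring: 2^1 ≡ 2, 2^2 ≡ 4, 2^4 ≡ 16, 2^8 ≡ 107, 2^16 ≡ 125, 2^32 ≡ 129, 2^64 ≡ 102, 2^128 ≡ 123 (mod 149).
Test 2^d mod 149 for each divisor d in increasing order:
2^1 ≡ 2
2^2 ≡ 4
2^4 ≡ 16
2^37 = 2^32·2^4·2^1 ≡ 105
2^74 = 2^64·2^8·2^2 ≡ 148
2^148 = 2^128·2^16·2^4 ≡ 1  ← first divisor giving 1
The order is 148.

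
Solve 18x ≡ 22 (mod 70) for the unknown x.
x ≡ 9 (mod 35)

gcd(18, 70) = 2, which divides 22, so solutions exist.
Divide through by 2: 9x ≡ 11 (mod 35).
Find 9^(-1) mod 35 by the extended Euclidean algorithm:
35 = 3 × 9 + 8  ⟹  8 = (1)·35 + (-3)·9
9 = 1 × 8 + 1  ⟹  1 = (-1)·35 + (4)·9
So (4)·9 ≡ 1 (mod 35), i.e. 9^(-1) ≡ 4 (mod 35).
x ≡ 4 × 11 = 44 ≡ 9 (mod 35).
Check: 18 × 9 = 162 ≡ 22 (mod 70).
x ≡ 9 (mod 35), giving 2 solutions mod 70.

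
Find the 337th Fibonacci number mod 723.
22

Matrix identity: Q^n = [[F_(n+1), F_n], [F_n, F_(n-1)]] with Q = [[1,1],[1,0]].
n = 337 = 101010001₂. Square-and-multiply, entries mod 723:
Q^1 = [[1,1],[1,0]]
Q^2 = (Q^1)² = [[2,1],[1,1]]
Q^5 = (Q^2)²·Q = [[8,5],[5,3]]
Q^10 = (Q^5)² = [[89,55],[55,34]]
Q^21 = (Q^10)²·Q = [[359,101],[101,258]]
Q^42 = (Q^21)² = [[266,139],[139,127]]
Q^84 = (Q^42)² = [[425,402],[402,23]]
Q^168 = (Q^84)² = [[250,69],[69,181]]
Q^337 = (Q^168)²·Q = [[118,22],[22,96]]
F_337 mod 723 = Q^337[0][1] = 22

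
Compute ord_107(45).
106

107 is prime, so ord(45) divides φ(107) = 106.
Divisors of 106: 1, 2, 53, 106.
Repeated squaring: 45^1 ≡ 45, 45^2 ≡ 99, 45^4 ≡ 64, 45^8 ≡ 30, 45^16 ≡ 44, 45^32 ≡ 10, 45^64 ≡ 100 (mod 107).
Test 45^d mod 107 for each divisor d in increasing order:
45^1 ≡ 45
45^2 ≡ 99
45^53 = 45^32·45^16·45^4·45^1 ≡ 106
45^106 = 45^64·45^32·45^8·45^2 ≡ 1  ← first divisor giving 1
The order is 106.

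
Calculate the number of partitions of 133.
7346629512

p(n) counts ways to write n as a sum of positive integers (order ignored).
Euler's pentagonal recurrence: p(k) = p(k-1) + p(k-2) - p(k-5) - p(k-7) + p(k-12) + p(k-15) - ... (offsets j(3j∓1)/2, signs ++--, p(0)=1, p(<0)=0).
DP table for k = 0..132: p(0)=1, p(1)=1, p(2)=2, p(3)=3, p(4)=5, p(5)=7, p(6)=11, p(7)=15, p(8)=22, p(9)=30, p(10)=42, p(11)=56, p(12)=77, p(13)=101, p(14)=135, p(15)=176, p(16)=231, p(17)=297, p(18)=385, p(19)=490, p(20)=627, p(21)=792, p(22)=1002, p(23)=1255, p(24)=1575, p(25)=1958, p(26)=2436, p(27)=3010, p(28)=3718, p(29)=4565, p(30)=5604, p(31)=6842, p(32)=8349, p(33)=10143, p(34)=12310, p(35)=14883, p(36)=17977, p(37)=21637, p(38)=26015, p(39)=31185, p(40)=37338, p(41)=44583, p(42)=53174, p(43)=63261, p(44)=75175, p(45)=89134, p(46)=105558, p(47)=124754, p(48)=147273, p(49)=173525, p(50)=204226, p(51)=239943, p(52)=281589, p(53)=329931, p(54)=386155, p(55)=451276, p(56)=526823, p(57)=614154, p(58)=715220, p(59)=831820, p(60)=966467, p(61)=1121505, p(62)=1300156, p(63)=1505499, p(64)=1741630, p(65)=2012558, p(66)=2323520, p(67)=2679689, p(68)=3087735, p(69)=3554345, p(70)=4087968, p(71)=4697205, p(72)=5392783, p(73)=6185689, p(74)=7089500, p(75)=8118264, p(76)=9289091, p(77)=10619863, p(78)=12132164, p(79)=13848650, p(80)=15796476, p(81)=18004327, p(82)=20506255, p(83)=23338469, p(84)=26543660, p(85)=30167357, p(86)=34262962, p(87)=38887673, p(88)=44108109, p(89)=49995925, p(90)=56634173, p(91)=64112359, p(92)=72533807, p(93)=82010177, p(94)=92669720, p(95)=104651419, p(96)=118114304, p(97)=133230930, p(98)=150198136, p(99)=169229875, p(100)=190569292, p(101)=214481126, p(102)=241265379, p(103)=271248950, p(104)=304801365, p(105)=342325709, p(106)=384276336, p(107)=431149389, p(108)=483502844, p(109)=541946240, p(110)=607163746, p(111)=679903203, p(112)=761002156, p(113)=851376628, p(114)=952050665, p(115)=1064144451, p(116)=1188908248, p(117)=1327710076, p(118)=1482074143, p(119)=1653668665, p(120)=1844349560, p(121)=2056148051, p(122)=2291320912, p(123)=2552338241, p(124)=2841940500, p(125)=3163127352, p(126)=3519222692, p(127)=3913864295, p(128)=4351078600, p(129)=4835271870, p(130)=5371315400, p(131)=5964539504, p(132)=6620830889.
Final step: p(133) = p(132) + p(131) - p(128) - p(126) + p(121) + p(118) - p(111) - p(107) + p(98) + p(93) - p(82) - p(76) + p(63) + p(56) - p(41) - p(33) + p(16) + p(7)
= 6620830889 + 5964539504 - 4351078600 - 3519222692 + 2056148051 + 1482074143 - 679903203 - 431149389 + 150198136 + 82010177 - 20506255 - 9289091 + 1505499 + 526823 - 44583 - 10143 + 231 + 15
= 7346629512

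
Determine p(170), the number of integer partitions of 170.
274768617130

p(n) counts ways to write n as a sum of positive integers (order ignored).
Euler's pentagonal recurrence: p(k) = p(k-1) + p(k-2) - p(k-5) - p(k-7) + p(k-12) + p(k-15) - ... (offsets j(3j∓1)/2, signs ++--, p(0)=1, p(<0)=0).
DP table for k = 0..169: p(0)=1, p(1)=1, p(2)=2, p(3)=3, p(4)=5, p(5)=7, p(6)=11, p(7)=15, p(8)=22, p(9)=30, p(10)=42, p(11)=56, p(12)=77, p(13)=101, p(14)=135, p(15)=176, p(16)=231, p(17)=297, p(18)=385, p(19)=490, p(20)=627, p(21)=792, p(22)=1002, p(23)=1255, p(24)=1575, p(25)=1958, p(26)=2436, p(27)=3010, p(28)=3718, p(29)=4565, p(30)=5604, p(31)=6842, p(32)=8349, p(33)=10143, p(34)=12310, p(35)=14883, p(36)=17977, p(37)=21637, p(38)=26015, p(39)=31185, p(40)=37338, p(41)=44583, p(42)=53174, p(43)=63261, p(44)=75175, p(45)=89134, p(46)=105558, p(47)=124754, p(48)=147273, p(49)=173525, p(50)=204226, p(51)=239943, p(52)=281589, p(53)=329931, p(54)=386155, p(55)=451276, p(56)=526823, p(57)=614154, p(58)=715220, p(59)=831820, p(60)=966467, p(61)=1121505, p(62)=1300156, p(63)=1505499, p(64)=1741630, p(65)=2012558, p(66)=2323520, p(67)=2679689, p(68)=3087735, p(69)=3554345, p(70)=4087968, p(71)=4697205, p(72)=5392783, p(73)=6185689, p(74)=7089500, p(75)=8118264, p(76)=9289091, p(77)=10619863, p(78)=12132164, p(79)=13848650, p(80)=15796476, p(81)=18004327, p(82)=20506255, p(83)=23338469, p(84)=26543660, p(85)=30167357, p(86)=34262962, p(87)=38887673, p(88)=44108109, p(89)=49995925, p(90)=56634173, p(91)=64112359, p(92)=72533807, p(93)=82010177, p(94)=92669720, p(95)=104651419, p(96)=118114304, p(97)=133230930, p(98)=150198136, p(99)=169229875, p(100)=190569292, p(101)=214481126, p(102)=241265379, p(103)=271248950, p(104)=304801365, p(105)=342325709, p(106)=384276336, p(107)=431149389, p(108)=483502844, p(109)=541946240, p(110)=607163746, p(111)=679903203, p(112)=761002156, p(113)=851376628, p(114)=952050665, p(115)=1064144451, p(116)=1188908248, p(117)=1327710076, p(118)=1482074143, p(119)=1653668665, p(120)=1844349560, p(121)=2056148051, p(122)=2291320912, p(123)=2552338241, p(124)=2841940500, p(125)=3163127352, p(126)=3519222692, p(127)=3913864295, p(128)=4351078600, p(129)=4835271870, p(130)=5371315400, p(131)=5964539504, p(132)=6620830889, p(133)=7346629512, p(134)=8149040695, p(135)=9035836076, p(136)=10015581680, p(137)=11097645016, p(138)=12292341831, p(139)=13610949895, p(140)=15065878135, p(141)=16670689208, p(142)=18440293320, p(143)=20390982757, p(144)=22540654445, p(145)=24908858009, p(146)=27517052599, p(147)=30388671978, p(148)=33549419497, p(149)=37027355200, p(150)=40853235313, p(151)=45060624582, p(152)=49686288421, p(153)=54770336324, p(154)=60356673280, p(155)=66493182097, p(156)=73232243759, p(157)=80630964769, p(158)=88751778802, p(159)=97662728555, p(160)=107438159466, p(161)=118159068427, p(162)=129913904637, p(163)=142798995930, p(164)=156919475295, p(165)=172389800255, p(166)=189334822579, p(167)=207890420102, p(168)=228204732751, p(169)=250438925115.
Final step: p(170) = p(169) + p(168) - p(165) - p(163) + p(158) + p(155) - p(148) - p(144) + p(135) + p(130) - p(119) - p(113) + p(100) + p(93) - p(78) - p(70) + p(53) + p(44) - p(25) - p(15)
= 250438925115 + 228204732751 - 172389800255 - 142798995930 + 88751778802 + 66493182097 - 33549419497 - 22540654445 + 9035836076 + 5371315400 - 1653668665 - 851376628 + 190569292 + 82010177 - 12132164 - 4087968 + 329931 + 75175 - 1958 - 176
= 274768617130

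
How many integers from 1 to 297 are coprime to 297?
180

297 = 3^3 × 11
φ(n) = n × ∏(1 - 1/p) for each prime p dividing n
φ(297) = 297 × (1 - 1/3) × (1 - 1/11) = 180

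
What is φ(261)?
168

261 = 3^2 × 29
φ(n) = n × ∏(1 - 1/p) for each prime p dividing n
φ(261) = 261 × (1 - 1/3) × (1 - 1/29) = 168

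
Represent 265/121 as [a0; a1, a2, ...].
[2; 5, 3, 1, 5]

Euclidean algorithm steps:
265 = 2 × 121 + 23
121 = 5 × 23 + 6
23 = 3 × 6 + 5
6 = 1 × 5 + 1
5 = 5 × 1 + 0
Continued fraction: [2; 5, 3, 1, 5]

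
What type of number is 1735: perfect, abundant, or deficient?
deficient

Proper divisors of 1735: sum = 1 + 5 + 347 = 353
Since 353 < 1735, 1735 is deficient.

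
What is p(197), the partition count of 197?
3068829878530

p(n) counts ways to write n as a sum of positive integers (order ignored).
Euler's pentagonal recurrence: p(k) = p(k-1) + p(k-2) - p(k-5) - p(k-7) + p(k-12) + p(k-15) - ... (offsets j(3j∓1)/2, signs ++--, p(0)=1, p(<0)=0).
DP table for k = 0..196: p(0)=1, p(1)=1, p(2)=2, p(3)=3, p(4)=5, p(5)=7, p(6)=11, p(7)=15, p(8)=22, p(9)=30, p(10)=42, p(11)=56, p(12)=77, p(13)=101, p(14)=135, p(15)=176, p(16)=231, p(17)=297, p(18)=385, p(19)=490, p(20)=627, p(21)=792, p(22)=1002, p(23)=1255, p(24)=1575, p(25)=1958, p(26)=2436, p(27)=3010, p(28)=3718, p(29)=4565, p(30)=5604, p(31)=6842, p(32)=8349, p(33)=10143, p(34)=12310, p(35)=14883, p(36)=17977, p(37)=21637, p(38)=26015, p(39)=31185, p(40)=37338, p(41)=44583, p(42)=53174, p(43)=63261, p(44)=75175, p(45)=89134, p(46)=105558, p(47)=124754, p(48)=147273, p(49)=173525, p(50)=204226, p(51)=239943, p(52)=281589, p(53)=329931, p(54)=386155, p(55)=451276, p(56)=526823, p(57)=614154, p(58)=715220, p(59)=831820, p(60)=966467, p(61)=1121505, p(62)=1300156, p(63)=1505499, p(64)=1741630, p(65)=2012558, p(66)=2323520, p(67)=2679689, p(68)=3087735, p(69)=3554345, p(70)=4087968, p(71)=4697205, p(72)=5392783, p(73)=6185689, p(74)=7089500, p(75)=8118264, p(76)=9289091, p(77)=10619863, p(78)=12132164, p(79)=13848650, p(80)=15796476, p(81)=18004327, p(82)=20506255, p(83)=23338469, p(84)=26543660, p(85)=30167357, p(86)=34262962, p(87)=38887673, p(88)=44108109, p(89)=49995925, p(90)=56634173, p(91)=64112359, p(92)=72533807, p(93)=82010177, p(94)=92669720, p(95)=104651419, p(96)=118114304, p(97)=133230930, p(98)=150198136, p(99)=169229875, p(100)=190569292, p(101)=214481126, p(102)=241265379, p(103)=271248950, p(104)=304801365, p(105)=342325709, p(106)=384276336, p(107)=431149389, p(108)=483502844, p(109)=541946240, p(110)=607163746, p(111)=679903203, p(112)=761002156, p(113)=851376628, p(114)=952050665, p(115)=1064144451, p(116)=1188908248, p(117)=1327710076, p(118)=1482074143, p(119)=1653668665, p(120)=1844349560, p(121)=2056148051, p(122)=2291320912, p(123)=2552338241, p(124)=2841940500, p(125)=3163127352, p(126)=3519222692, p(127)=3913864295, p(128)=4351078600, p(129)=4835271870, p(130)=5371315400, p(131)=5964539504, p(132)=6620830889, p(133)=7346629512, p(134)=8149040695, p(135)=9035836076, p(136)=10015581680, p(137)=11097645016, p(138)=12292341831, p(139)=13610949895, p(140)=15065878135, p(141)=16670689208, p(142)=18440293320, p(143)=20390982757, p(144)=22540654445, p(145)=24908858009, p(146)=27517052599, p(147)=30388671978, p(148)=33549419497, p(149)=37027355200, p(150)=40853235313, p(151)=45060624582, p(152)=49686288421, p(153)=54770336324, p(154)=60356673280, p(155)=66493182097, p(156)=73232243759, p(157)=80630964769, p(158)=88751778802, p(159)=97662728555, p(160)=107438159466, p(161)=118159068427, p(162)=129913904637, p(163)=142798995930, p(164)=156919475295, p(165)=172389800255, p(166)=189334822579, p(167)=207890420102, p(168)=228204732751, p(169)=250438925115, p(170)=274768617130, p(171)=301384802048, p(172)=330495499613, p(173)=362326859895, p(174)=397125074750, p(175)=435157697830, p(176)=476715857290, p(177)=522115831195, p(178)=571701605655, p(179)=625846753120, p(180)=684957390936, p(181)=749474411781, p(182)=819876908323, p(183)=896684817527, p(184)=980462880430, p(185)=1071823774337, p(186)=1171432692373, p(187)=1280011042268, p(188)=1398341745571, p(189)=1527273599625, p(190)=1667727404093, p(191)=1820701100652, p(192)=1987276856363, p(193)=2168627105469, p(194)=2366022741845, p(195)=2580840212973, p(196)=2814570987591.
Final step: p(197) = p(196) + p(195) - p(192) - p(190) + p(185) + p(182) - p(175) - p(171) + p(162) + p(157) - p(146) - p(140) + p(127) + p(120) - p(105) - p(97) + p(80) + p(71) - p(52) - p(42) + p(21) + p(10)
= 2814570987591 + 2580840212973 - 1987276856363 - 1667727404093 + 1071823774337 + 819876908323 - 435157697830 - 301384802048 + 129913904637 + 80630964769 - 27517052599 - 15065878135 + 3913864295 + 1844349560 - 342325709 - 133230930 + 15796476 + 4697205 - 281589 - 53174 + 792 + 42
= 3068829878530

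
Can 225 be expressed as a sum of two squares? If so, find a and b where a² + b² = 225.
0² + 15² (a=0, b=15)

Factorization: 225 = 3^2 × 5^2
By Fermat: n is sum of two squares iff every prime p ≡ 3 (mod 4) appears to even power.
All primes ≡ 3 (mod 4) appear to even power.
Search a = 0, 1, 2, … for 225 - a² a perfect square: first hit at a = 0: 225 - 0 = 225 = 15².
225 = 0² + 15² = 0 + 225 ✓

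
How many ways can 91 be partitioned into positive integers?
64112359

p(n) counts ways to write n as a sum of positive integers (order ignored).
Euler's pentagonal recurrence: p(k) = p(k-1) + p(k-2) - p(k-5) - p(k-7) + p(k-12) + p(k-15) - ... (offsets j(3j∓1)/2, signs ++--, p(0)=1, p(<0)=0).
DP table for k = 0..90: p(0)=1, p(1)=1, p(2)=2, p(3)=3, p(4)=5, p(5)=7, p(6)=11, p(7)=15, p(8)=22, p(9)=30, p(10)=42, p(11)=56, p(12)=77, p(13)=101, p(14)=135, p(15)=176, p(16)=231, p(17)=297, p(18)=385, p(19)=490, p(20)=627, p(21)=792, p(22)=1002, p(23)=1255, p(24)=1575, p(25)=1958, p(26)=2436, p(27)=3010, p(28)=3718, p(29)=4565, p(30)=5604, p(31)=6842, p(32)=8349, p(33)=10143, p(34)=12310, p(35)=14883, p(36)=17977, p(37)=21637, p(38)=26015, p(39)=31185, p(40)=37338, p(41)=44583, p(42)=53174, p(43)=63261, p(44)=75175, p(45)=89134, p(46)=105558, p(47)=124754, p(48)=147273, p(49)=173525, p(50)=204226, p(51)=239943, p(52)=281589, p(53)=329931, p(54)=386155, p(55)=451276, p(56)=526823, p(57)=614154, p(58)=715220, p(59)=831820, p(60)=966467, p(61)=1121505, p(62)=1300156, p(63)=1505499, p(64)=1741630, p(65)=2012558, p(66)=2323520, p(67)=2679689, p(68)=3087735, p(69)=3554345, p(70)=4087968, p(71)=4697205, p(72)=5392783, p(73)=6185689, p(74)=7089500, p(75)=8118264, p(76)=9289091, p(77)=10619863, p(78)=12132164, p(79)=13848650, p(80)=15796476, p(81)=18004327, p(82)=20506255, p(83)=23338469, p(84)=26543660, p(85)=30167357, p(86)=34262962, p(87)=38887673, p(88)=44108109, p(89)=49995925, p(90)=56634173.
Final step: p(91) = p(90) + p(89) - p(86) - p(84) + p(79) + p(76) - p(69) - p(65) + p(56) + p(51) - p(40) - p(34) + p(21) + p(14)
= 56634173 + 49995925 - 34262962 - 26543660 + 13848650 + 9289091 - 3554345 - 2012558 + 526823 + 239943 - 37338 - 12310 + 792 + 135
= 64112359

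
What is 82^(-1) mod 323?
130

gcd(82, 323) = 1, so the inverse exists.
Extended Euclidean algorithm on (323, 82):
323 = 3 × 82 + 77  ⟹  77 = (1)·323 + (-3)·82
82 = 1 × 77 + 5  ⟹  5 = (-1)·323 + (4)·82
77 = 15 × 5 + 2  ⟹  2 = (16)·323 + (-63)·82
5 = 2 × 2 + 1  ⟹  1 = (-33)·323 + (130)·82
So (130)·82 ≡ 1 (mod 323), i.e. 82^(-1) ≡ 130 (mod 323).
Check: 82 × 130 = 10660 ≡ 1 (mod 323)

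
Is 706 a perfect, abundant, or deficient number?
deficient

Proper divisors of 706: sum = 1 + 2 + 353 = 356
Since 356 < 706, 706 is deficient.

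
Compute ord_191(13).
95

191 is prime, so ord(13) divides φ(191) = 190.
Divisors of 190: 1, 2, 5, 10, 19, 38, 95, 190.
Repeated squaring: 13^1 ≡ 13, 13^2 ≡ 169, 13^4 ≡ 102, 13^8 ≡ 90, 13^16 ≡ 78, 13^32 ≡ 163, 13^64 ≡ 20, 13^128 ≡ 18 (mod 191).
Test 13^d mod 191 for each divisor d in increasing order:
13^1 ≡ 13
13^2 ≡ 169
13^5 = 13^4·13^1 ≡ 180
13^10 = 13^8·13^2 ≡ 121
13^19 = 13^16·13^2·13^1 ≡ 39
13^38 = 13^32·13^4·13^2 ≡ 184
13^95 = 13^64·13^16·13^8·13^4·13^2·13^1 ≡ 1  ← first divisor giving 1
The order is 95.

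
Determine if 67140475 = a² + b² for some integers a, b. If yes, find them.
Not possible

Factorization: 67140475 = 5^2 × 139^3
By Fermat: n is sum of two squares iff every prime p ≡ 3 (mod 4) appears to even power.
Prime(s) ≡ 3 (mod 4) with odd exponent: [(139, 3)]
Therefore 67140475 cannot be expressed as a² + b².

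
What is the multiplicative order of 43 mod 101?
50

101 is prime, so ord(43) divides φ(101) = 100.
Divisors of 100: 1, 2, 4, 5, 10, 20, 25, 50, 100.
Repeated squaring: 43^1 ≡ 43, 43^2 ≡ 31, 43^4 ≡ 52, 43^8 ≡ 78, 43^16 ≡ 24, 43^32 ≡ 71, 43^64 ≡ 92 (mod 101).
Test 43^d mod 101 for each divisor d in increasing order:
43^1 ≡ 43
43^2 ≡ 31
43^4 ≡ 52
43^5 = 43^4·43^1 ≡ 14
43^10 = 43^8·43^2 ≡ 95
43^20 = 43^16·43^4 ≡ 36
43^25 = 43^16·43^8·43^1 ≡ 100
43^50 = 43^32·43^16·43^2 ≡ 1  ← first divisor giving 1
The order is 50.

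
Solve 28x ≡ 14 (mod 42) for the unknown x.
x ≡ 2 (mod 3)

gcd(28, 42) = 14, which divides 14, so solutions exist.
Divide through by 14: 2x ≡ 1 (mod 3).
Find 2^(-1) mod 3 by the extended Euclidean algorithm:
3 = 1 × 2 + 1  ⟹  1 = (1)·3 + (-1)·2
So (-1)·2 ≡ 1 (mod 3), i.e. 2^(-1) ≡ -1 ≡ 2 (mod 3).
x ≡ 2 × 1 = 2 ≡ 2 (mod 3).
Check: 28 × 2 = 56 ≡ 14 (mod 42).
x ≡ 2 (mod 3), giving 14 solutions mod 42.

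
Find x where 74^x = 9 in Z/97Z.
28

Baby-step giant-step with step n = ⌈√97⌉ = 10.
Baby steps 74^j mod 97 (j:value) for j=0..9: 0:1, 1:74, 2:44, 3:55, 4:93, 5:92, 6:18, 7:71, 8:16, 9:20.
Giant-step multiplier: 74^(-10) ≡ 74^(96-10) = 74^86 ≡ 66 (mod 97).
Giant steps γ_i = 9·66^i mod 97: γ_0=9, γ_1=12, γ_2=16 (in table at j=8).
x = i·n + j = 2·10 + 8 = 28.
Check: 74^28 ≡ 9 (mod 97).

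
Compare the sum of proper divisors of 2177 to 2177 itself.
deficient

Proper divisors of 2177: sum = 1 + 7 + 311 = 319
Since 319 < 2177, 2177 is deficient.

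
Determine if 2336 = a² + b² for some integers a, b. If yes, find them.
20² + 44² (a=20, b=44)

Factorization: 2336 = 2^5 × 73
By Fermat: n is sum of two squares iff every prime p ≡ 3 (mod 4) appears to even power.
All primes ≡ 3 (mod 4) appear to even power.
Search a = 0, 1, 2, … for 2336 - a² a perfect square: first hit at a = 20: 2336 - 400 = 1936 = 44².
2336 = 20² + 44² = 400 + 1936 ✓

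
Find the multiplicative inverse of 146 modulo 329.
160

gcd(146, 329) = 1, so the inverse exists.
Extended Euclidean algorithm on (329, 146):
329 = 2 × 146 + 37  ⟹  37 = (1)·329 + (-2)·146
146 = 3 × 37 + 35  ⟹  35 = (-3)·329 + (7)·146
37 = 1 × 35 + 2  ⟹  2 = (4)·329 + (-9)·146
35 = 17 × 2 + 1  ⟹  1 = (-71)·329 + (160)·146
So (160)·146 ≡ 1 (mod 329), i.e. 146^(-1) ≡ 160 (mod 329).
Check: 146 × 160 = 23360 ≡ 1 (mod 329)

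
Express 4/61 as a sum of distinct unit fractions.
1/16 + 1/326 + 1/159088

Greedy algorithm:
4/61: ceiling(61/4) = 16, use 1/16
3/976: ceiling(976/3) = 326, use 1/326
1/159088: ceiling(159088/1) = 159088, use 1/159088
Result: 4/61 = 1/16 + 1/326 + 1/159088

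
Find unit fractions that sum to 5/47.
1/10 + 1/157 + 1/73790

Greedy algorithm:
5/47: ceiling(47/5) = 10, use 1/10
3/470: ceiling(470/3) = 157, use 1/157
1/73790: ceiling(73790/1) = 73790, use 1/73790
Result: 5/47 = 1/10 + 1/157 + 1/73790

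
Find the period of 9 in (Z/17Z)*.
8

17 is prime, so ord(9) divides φ(17) = 16.
Divisors of 16: 1, 2, 4, 8, 16.
Repeated squaring: 9^1 ≡ 9, 9^2 ≡ 13, 9^4 ≡ 16, 9^8 ≡ 1, 9^16 ≡ 1 (mod 17).
Test 9^d mod 17 for each divisor d in increasing order:
9^1 ≡ 9
9^2 ≡ 13
9^4 ≡ 16
9^8 ≡ 1  ← first divisor giving 1
The order is 8.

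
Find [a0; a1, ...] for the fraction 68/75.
[0; 1, 9, 1, 2, 2]

Euclidean algorithm steps:
68 = 0 × 75 + 68
75 = 1 × 68 + 7
68 = 9 × 7 + 5
7 = 1 × 5 + 2
5 = 2 × 2 + 1
2 = 2 × 1 + 0
Continued fraction: [0; 1, 9, 1, 2, 2]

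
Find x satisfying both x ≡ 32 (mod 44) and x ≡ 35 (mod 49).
868

Using Chinese Remainder Theorem:
M = 44 × 49 = 2156
M1 = 49, M2 = 44
y1 = 49^(-1) mod 44 = 9
y2 = 44^(-1) mod 49 = 39
x = (32×49×9 + 35×44×39) mod 2156 = 868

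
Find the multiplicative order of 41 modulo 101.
20

101 is prime, so ord(41) divides φ(101) = 100.
Divisors of 100: 1, 2, 4, 5, 10, 20, 25, 50, 100.
Repeated squaring: 41^1 ≡ 41, 41^2 ≡ 65, 41^4 ≡ 84, 41^8 ≡ 87, 41^16 ≡ 95, 41^32 ≡ 36, 41^64 ≡ 84 (mod 101).
Test 41^d mod 101 for each divisor d in increasing order:
41^1 ≡ 41
41^2 ≡ 65
41^4 ≡ 84
41^5 = 41^4·41^1 ≡ 10
41^10 = 41^8·41^2 ≡ 100
41^20 = 41^16·41^4 ≡ 1  ← first divisor giving 1
The order is 20.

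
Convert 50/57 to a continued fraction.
[0; 1, 7, 7]

Euclidean algorithm steps:
50 = 0 × 57 + 50
57 = 1 × 50 + 7
50 = 7 × 7 + 1
7 = 7 × 1 + 0
Continued fraction: [0; 1, 7, 7]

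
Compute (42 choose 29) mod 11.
9

Using Lucas' theorem:
Write n=42 and k=29 in base 11:
n in base 11: [3, 9]
k in base 11: [2, 7]
C(42,29) mod 11 = ∏ C(n_i, k_i) mod 11
Digit binomials (mod 11): C(3,2) = 3; C(9,7) = 36 ≡ 3
Product: 3 × 3 = 9 ≡ 9 (mod 11)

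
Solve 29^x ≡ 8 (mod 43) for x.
3

Baby-step giant-step with step n = ⌈√43⌉ = 7.
Baby steps 29^j mod 43 (j:value) for j=0..6: 0:1, 1:29, 2:24, 3:8, 4:17, 5:20, 6:21.
h = 8 is already in the table at j=3, so x = 3.
Check: 29^3 ≡ 8 (mod 43).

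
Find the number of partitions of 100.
190569292

p(n) counts ways to write n as a sum of positive integers (order ignored).
Euler's pentagonal recurrence: p(k) = p(k-1) + p(k-2) - p(k-5) - p(k-7) + p(k-12) + p(k-15) - ... (offsets j(3j∓1)/2, signs ++--, p(0)=1, p(<0)=0).
DP table for k = 0..99: p(0)=1, p(1)=1, p(2)=2, p(3)=3, p(4)=5, p(5)=7, p(6)=11, p(7)=15, p(8)=22, p(9)=30, p(10)=42, p(11)=56, p(12)=77, p(13)=101, p(14)=135, p(15)=176, p(16)=231, p(17)=297, p(18)=385, p(19)=490, p(20)=627, p(21)=792, p(22)=1002, p(23)=1255, p(24)=1575, p(25)=1958, p(26)=2436, p(27)=3010, p(28)=3718, p(29)=4565, p(30)=5604, p(31)=6842, p(32)=8349, p(33)=10143, p(34)=12310, p(35)=14883, p(36)=17977, p(37)=21637, p(38)=26015, p(39)=31185, p(40)=37338, p(41)=44583, p(42)=53174, p(43)=63261, p(44)=75175, p(45)=89134, p(46)=105558, p(47)=124754, p(48)=147273, p(49)=173525, p(50)=204226, p(51)=239943, p(52)=281589, p(53)=329931, p(54)=386155, p(55)=451276, p(56)=526823, p(57)=614154, p(58)=715220, p(59)=831820, p(60)=966467, p(61)=1121505, p(62)=1300156, p(63)=1505499, p(64)=1741630, p(65)=2012558, p(66)=2323520, p(67)=2679689, p(68)=3087735, p(69)=3554345, p(70)=4087968, p(71)=4697205, p(72)=5392783, p(73)=6185689, p(74)=7089500, p(75)=8118264, p(76)=9289091, p(77)=10619863, p(78)=12132164, p(79)=13848650, p(80)=15796476, p(81)=18004327, p(82)=20506255, p(83)=23338469, p(84)=26543660, p(85)=30167357, p(86)=34262962, p(87)=38887673, p(88)=44108109, p(89)=49995925, p(90)=56634173, p(91)=64112359, p(92)=72533807, p(93)=82010177, p(94)=92669720, p(95)=104651419, p(96)=118114304, p(97)=133230930, p(98)=150198136, p(99)=169229875.
Final step: p(100) = p(99) + p(98) - p(95) - p(93) + p(88) + p(85) - p(78) - p(74) + p(65) + p(60) - p(49) - p(43) + p(30) + p(23) - p(8) - p(0)
= 169229875 + 150198136 - 104651419 - 82010177 + 44108109 + 30167357 - 12132164 - 7089500 + 2012558 + 966467 - 173525 - 63261 + 5604 + 1255 - 22 - 1
= 190569292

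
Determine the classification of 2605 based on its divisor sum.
deficient

Proper divisors of 2605: sum = 1 + 5 + 521 = 527
Since 527 < 2605, 2605 is deficient.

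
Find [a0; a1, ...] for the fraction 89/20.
[4; 2, 4, 2]

Euclidean algorithm steps:
89 = 4 × 20 + 9
20 = 2 × 9 + 2
9 = 4 × 2 + 1
2 = 2 × 1 + 0
Continued fraction: [4; 2, 4, 2]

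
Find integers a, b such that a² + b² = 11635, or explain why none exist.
Not possible

Factorization: 11635 = 5 × 13 × 179
By Fermat: n is sum of two squares iff every prime p ≡ 3 (mod 4) appears to even power.
Prime(s) ≡ 3 (mod 4) with odd exponent: [(179, 1)]
Therefore 11635 cannot be expressed as a² + b².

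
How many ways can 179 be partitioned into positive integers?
625846753120

p(n) counts ways to write n as a sum of positive integers (order ignored).
Euler's pentagonal recurrence: p(k) = p(k-1) + p(k-2) - p(k-5) - p(k-7) + p(k-12) + p(k-15) - ... (offsets j(3j∓1)/2, signs ++--, p(0)=1, p(<0)=0).
DP table for k = 0..178: p(0)=1, p(1)=1, p(2)=2, p(3)=3, p(4)=5, p(5)=7, p(6)=11, p(7)=15, p(8)=22, p(9)=30, p(10)=42, p(11)=56, p(12)=77, p(13)=101, p(14)=135, p(15)=176, p(16)=231, p(17)=297, p(18)=385, p(19)=490, p(20)=627, p(21)=792, p(22)=1002, p(23)=1255, p(24)=1575, p(25)=1958, p(26)=2436, p(27)=3010, p(28)=3718, p(29)=4565, p(30)=5604, p(31)=6842, p(32)=8349, p(33)=10143, p(34)=12310, p(35)=14883, p(36)=17977, p(37)=21637, p(38)=26015, p(39)=31185, p(40)=37338, p(41)=44583, p(42)=53174, p(43)=63261, p(44)=75175, p(45)=89134, p(46)=105558, p(47)=124754, p(48)=147273, p(49)=173525, p(50)=204226, p(51)=239943, p(52)=281589, p(53)=329931, p(54)=386155, p(55)=451276, p(56)=526823, p(57)=614154, p(58)=715220, p(59)=831820, p(60)=966467, p(61)=1121505, p(62)=1300156, p(63)=1505499, p(64)=1741630, p(65)=2012558, p(66)=2323520, p(67)=2679689, p(68)=3087735, p(69)=3554345, p(70)=4087968, p(71)=4697205, p(72)=5392783, p(73)=6185689, p(74)=7089500, p(75)=8118264, p(76)=9289091, p(77)=10619863, p(78)=12132164, p(79)=13848650, p(80)=15796476, p(81)=18004327, p(82)=20506255, p(83)=23338469, p(84)=26543660, p(85)=30167357, p(86)=34262962, p(87)=38887673, p(88)=44108109, p(89)=49995925, p(90)=56634173, p(91)=64112359, p(92)=72533807, p(93)=82010177, p(94)=92669720, p(95)=104651419, p(96)=118114304, p(97)=133230930, p(98)=150198136, p(99)=169229875, p(100)=190569292, p(101)=214481126, p(102)=241265379, p(103)=271248950, p(104)=304801365, p(105)=342325709, p(106)=384276336, p(107)=431149389, p(108)=483502844, p(109)=541946240, p(110)=607163746, p(111)=679903203, p(112)=761002156, p(113)=851376628, p(114)=952050665, p(115)=1064144451, p(116)=1188908248, p(117)=1327710076, p(118)=1482074143, p(119)=1653668665, p(120)=1844349560, p(121)=2056148051, p(122)=2291320912, p(123)=2552338241, p(124)=2841940500, p(125)=3163127352, p(126)=3519222692, p(127)=3913864295, p(128)=4351078600, p(129)=4835271870, p(130)=5371315400, p(131)=5964539504, p(132)=6620830889, p(133)=7346629512, p(134)=8149040695, p(135)=9035836076, p(136)=10015581680, p(137)=11097645016, p(138)=12292341831, p(139)=13610949895, p(140)=15065878135, p(141)=16670689208, p(142)=18440293320, p(143)=20390982757, p(144)=22540654445, p(145)=24908858009, p(146)=27517052599, p(147)=30388671978, p(148)=33549419497, p(149)=37027355200, p(150)=40853235313, p(151)=45060624582, p(152)=49686288421, p(153)=54770336324, p(154)=60356673280, p(155)=66493182097, p(156)=73232243759, p(157)=80630964769, p(158)=88751778802, p(159)=97662728555, p(160)=107438159466, p(161)=118159068427, p(162)=129913904637, p(163)=142798995930, p(164)=156919475295, p(165)=172389800255, p(166)=189334822579, p(167)=207890420102, p(168)=228204732751, p(169)=250438925115, p(170)=274768617130, p(171)=301384802048, p(172)=330495499613, p(173)=362326859895, p(174)=397125074750, p(175)=435157697830, p(176)=476715857290, p(177)=522115831195, p(178)=571701605655.
Final step: p(179) = p(178) + p(177) - p(174) - p(172) + p(167) + p(164) - p(157) - p(153) + p(144) + p(139) - p(128) - p(122) + p(109) + p(102) - p(87) - p(79) + p(62) + p(53) - p(34) - p(24) + p(3)
= 571701605655 + 522115831195 - 397125074750 - 330495499613 + 207890420102 + 156919475295 - 80630964769 - 54770336324 + 22540654445 + 13610949895 - 4351078600 - 2291320912 + 541946240 + 241265379 - 38887673 - 13848650 + 1300156 + 329931 - 12310 - 1575 + 3
= 625846753120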